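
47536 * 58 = 2757088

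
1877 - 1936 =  -59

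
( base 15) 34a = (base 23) 199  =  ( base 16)2e9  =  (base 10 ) 745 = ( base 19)214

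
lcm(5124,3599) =302316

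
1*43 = 43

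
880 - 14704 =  - 13824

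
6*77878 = 467268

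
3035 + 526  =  3561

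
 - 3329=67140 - 70469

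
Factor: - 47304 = - 2^3*3^4*73^1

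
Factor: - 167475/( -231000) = 29/40 = 2^( - 3)*5^(-1)*29^1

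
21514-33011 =  -  11497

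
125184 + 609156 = 734340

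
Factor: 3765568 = 2^6*17^1 * 3461^1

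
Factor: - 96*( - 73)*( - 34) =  - 2^6*3^1*17^1*73^1 = - 238272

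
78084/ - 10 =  - 39042/5 =- 7808.40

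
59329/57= 1040+49/57 =1040.86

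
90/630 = 1/7 =0.14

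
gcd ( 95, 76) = 19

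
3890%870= 410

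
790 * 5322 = 4204380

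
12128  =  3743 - -8385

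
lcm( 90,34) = 1530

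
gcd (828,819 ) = 9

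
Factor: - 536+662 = 2^1 *3^2*7^1 = 126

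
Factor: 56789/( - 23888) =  - 2^( - 4 )*109^1*521^1*1493^( - 1 ) 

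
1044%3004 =1044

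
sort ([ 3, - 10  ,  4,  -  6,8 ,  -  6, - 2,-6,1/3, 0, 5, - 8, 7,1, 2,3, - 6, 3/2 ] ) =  [ - 10  ,  -  8, - 6, - 6,-6 , - 6,  -  2, 0,1/3, 1, 3/2,2,  3, 3,4,5 , 7,8]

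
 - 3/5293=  - 3/5293 = - 0.00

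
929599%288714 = 63457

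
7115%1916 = 1367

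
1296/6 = 216 = 216.00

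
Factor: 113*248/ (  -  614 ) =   -  14012/307   =  -2^2*31^1 *113^1*307^( - 1 ) 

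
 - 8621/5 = -1725 + 4/5 = - 1724.20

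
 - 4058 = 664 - 4722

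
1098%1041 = 57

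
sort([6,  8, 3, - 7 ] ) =[ - 7, 3, 6,8 ]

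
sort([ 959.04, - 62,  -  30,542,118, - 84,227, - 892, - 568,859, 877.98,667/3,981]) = [ - 892, - 568, - 84, - 62, - 30,118,667/3, 227, 542,859, 877.98,959.04, 981] 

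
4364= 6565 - 2201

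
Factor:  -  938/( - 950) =5^( - 2) * 7^1*19^(-1)*67^1 = 469/475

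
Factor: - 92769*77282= - 7169373858 = -2^1*3^1 * 17^3 * 107^1* 2273^1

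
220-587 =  - 367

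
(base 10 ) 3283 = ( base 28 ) 457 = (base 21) 797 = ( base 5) 101113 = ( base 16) cd3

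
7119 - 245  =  6874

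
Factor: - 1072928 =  - 2^5*33529^1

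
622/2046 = 311/1023 = 0.30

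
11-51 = -40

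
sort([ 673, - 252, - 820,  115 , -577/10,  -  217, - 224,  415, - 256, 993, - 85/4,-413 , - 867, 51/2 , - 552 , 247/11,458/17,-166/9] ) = [ - 867, - 820, -552, - 413, - 256, - 252, - 224, - 217 , - 577/10 ,  -  85/4, - 166/9 , 247/11 , 51/2 , 458/17,  115, 415, 673,  993] 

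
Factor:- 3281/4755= -3^( - 1 )*5^( - 1)*17^1*193^1*317^( - 1 ) 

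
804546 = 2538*317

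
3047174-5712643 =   -  2665469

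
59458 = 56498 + 2960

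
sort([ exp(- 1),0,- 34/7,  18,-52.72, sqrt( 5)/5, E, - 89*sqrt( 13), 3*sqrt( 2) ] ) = [ - 89*sqrt(13), - 52.72, - 34/7, 0,exp (- 1), sqrt( 5 ) /5, E, 3  *sqrt (2 ), 18 ] 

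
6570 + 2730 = 9300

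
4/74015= 4/74015=0.00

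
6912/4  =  1728 =1728.00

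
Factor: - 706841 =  -706841^1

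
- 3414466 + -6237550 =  - 9652016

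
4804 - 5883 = -1079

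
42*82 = 3444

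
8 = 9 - 1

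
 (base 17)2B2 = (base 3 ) 1001102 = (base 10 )767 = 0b1011111111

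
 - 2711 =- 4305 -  - 1594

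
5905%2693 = 519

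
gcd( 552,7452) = 276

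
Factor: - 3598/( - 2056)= 2^( - 2)*7^1 = 7/4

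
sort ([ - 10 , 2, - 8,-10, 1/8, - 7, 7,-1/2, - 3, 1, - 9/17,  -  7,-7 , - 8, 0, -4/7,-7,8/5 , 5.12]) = [ - 10, - 10, - 8, - 8, - 7, - 7, - 7, - 7 , - 3 , - 4/7 , - 9/17, - 1/2, 0, 1/8, 1,  8/5, 2,5.12, 7]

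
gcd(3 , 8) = 1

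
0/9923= 0 = 0.00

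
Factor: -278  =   - 2^1*139^1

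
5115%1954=1207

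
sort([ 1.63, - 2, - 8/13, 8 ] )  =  [-2, -8/13, 1.63,8]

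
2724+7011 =9735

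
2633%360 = 113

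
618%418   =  200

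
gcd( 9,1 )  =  1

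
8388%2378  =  1254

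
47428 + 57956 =105384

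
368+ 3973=4341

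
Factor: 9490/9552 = 4745/4776 = 2^(- 3 )*3^( - 1) *5^1*13^1*73^1*199^(- 1) 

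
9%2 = 1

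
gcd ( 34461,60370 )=1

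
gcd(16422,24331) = 1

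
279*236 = 65844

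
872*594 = 517968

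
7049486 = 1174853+5874633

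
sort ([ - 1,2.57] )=[ - 1,2.57 ]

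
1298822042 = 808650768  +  490171274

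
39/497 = 39/497 = 0.08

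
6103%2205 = 1693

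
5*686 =3430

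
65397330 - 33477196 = 31920134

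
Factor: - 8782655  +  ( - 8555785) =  - 2^3*3^1*5^1*7^1*20641^1 = -17338440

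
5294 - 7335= - 2041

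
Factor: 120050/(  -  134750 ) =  - 5^( - 1)*7^2 * 11^ (  -  1 ) = - 49/55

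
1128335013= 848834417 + 279500596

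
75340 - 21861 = 53479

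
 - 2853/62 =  - 2853/62=- 46.02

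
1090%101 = 80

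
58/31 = 58/31 = 1.87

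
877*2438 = 2138126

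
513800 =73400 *7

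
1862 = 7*266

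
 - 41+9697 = 9656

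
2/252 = 1/126 = 0.01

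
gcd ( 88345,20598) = 1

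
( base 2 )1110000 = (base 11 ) A2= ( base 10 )112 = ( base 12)94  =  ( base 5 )422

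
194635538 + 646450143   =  841085681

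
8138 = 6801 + 1337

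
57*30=1710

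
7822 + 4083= 11905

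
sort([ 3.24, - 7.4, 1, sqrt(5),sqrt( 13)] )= [- 7.4,1, sqrt(5),  3.24, sqrt(13)] 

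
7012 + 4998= 12010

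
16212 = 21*772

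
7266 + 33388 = 40654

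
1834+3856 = 5690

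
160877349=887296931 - 726419582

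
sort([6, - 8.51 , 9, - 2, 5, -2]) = [ - 8.51,- 2, - 2, 5, 6, 9]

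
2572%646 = 634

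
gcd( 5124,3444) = 84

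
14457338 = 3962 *3649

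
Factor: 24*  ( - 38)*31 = -28272 =- 2^4*3^1*19^1*31^1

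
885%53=37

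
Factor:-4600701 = -3^2 * 7^1*103^1*709^1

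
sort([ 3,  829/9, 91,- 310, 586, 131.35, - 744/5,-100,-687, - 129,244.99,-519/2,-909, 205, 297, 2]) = [-909,  -  687, - 310,  -  519/2,  -  744/5, - 129, - 100,  2, 3,91,829/9 , 131.35, 205,  244.99 , 297, 586]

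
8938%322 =244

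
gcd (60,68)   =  4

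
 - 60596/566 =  - 108  +  266/283 = - 107.06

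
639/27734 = 639/27734   =  0.02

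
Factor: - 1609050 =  - 2^1*3^1*5^2*17^1*631^1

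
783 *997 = 780651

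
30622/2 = 15311 = 15311.00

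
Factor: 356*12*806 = 2^5*3^1 * 13^1  *  31^1*89^1 = 3443232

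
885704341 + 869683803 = 1755388144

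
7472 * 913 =6821936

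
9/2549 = 9/2549 = 0.00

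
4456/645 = 6+586/645  =  6.91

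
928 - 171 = 757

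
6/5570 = 3/2785 = 0.00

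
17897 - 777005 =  - 759108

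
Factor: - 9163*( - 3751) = 7^2* 11^3*17^1*31^1 = 34370413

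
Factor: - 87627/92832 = -2^( - 5 )*967^( - 1 ) *29209^1 =- 29209/30944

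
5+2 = 7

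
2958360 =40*73959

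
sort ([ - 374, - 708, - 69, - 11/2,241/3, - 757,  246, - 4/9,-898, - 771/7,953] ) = [ - 898 , - 757, - 708 , - 374, - 771/7, - 69, - 11/2, - 4/9,  241/3, 246, 953 ]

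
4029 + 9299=13328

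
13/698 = 13/698 = 0.02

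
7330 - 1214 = 6116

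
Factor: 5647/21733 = 103^( -1) * 211^( - 1 )*5647^1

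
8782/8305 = 8782/8305= 1.06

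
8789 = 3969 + 4820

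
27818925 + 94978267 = 122797192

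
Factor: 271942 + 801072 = 2^1*97^1*5531^1 = 1073014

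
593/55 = 10+43/55 = 10.78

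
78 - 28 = 50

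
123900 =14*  8850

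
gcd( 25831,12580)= 1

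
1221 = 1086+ 135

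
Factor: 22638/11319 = 2 = 2^1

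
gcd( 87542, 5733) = 91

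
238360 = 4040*59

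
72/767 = 72/767= 0.09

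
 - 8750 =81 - 8831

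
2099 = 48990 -46891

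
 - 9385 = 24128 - 33513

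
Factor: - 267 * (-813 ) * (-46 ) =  - 9985266= -2^1 *3^2 * 23^1*89^1*271^1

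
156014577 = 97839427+58175150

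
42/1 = 42 = 42.00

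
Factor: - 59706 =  -2^1*3^2*31^1 * 107^1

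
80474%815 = 604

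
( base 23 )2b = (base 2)111001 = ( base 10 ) 57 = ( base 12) 49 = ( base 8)71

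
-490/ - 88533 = 490/88533 = 0.01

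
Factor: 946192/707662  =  473096/353831= 2^3 * 13^1 * 37^( - 1)*73^(  -  1)*131^(  -  1)*4549^1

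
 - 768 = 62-830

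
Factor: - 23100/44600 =- 231/446 = - 2^(- 1 )*3^1*7^1*11^1*223^( - 1 )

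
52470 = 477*110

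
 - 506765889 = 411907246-918673135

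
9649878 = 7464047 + 2185831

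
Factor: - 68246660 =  -2^2*5^1*3412333^1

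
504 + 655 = 1159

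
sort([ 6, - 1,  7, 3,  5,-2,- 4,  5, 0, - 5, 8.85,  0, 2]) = [  -  5, - 4, - 2, - 1,0,0  ,  2, 3,5, 5,6, 7, 8.85]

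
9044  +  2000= 11044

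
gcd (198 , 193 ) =1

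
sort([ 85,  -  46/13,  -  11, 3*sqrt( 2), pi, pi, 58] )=[ - 11,-46/13,  pi,  pi , 3*sqrt( 2), 58, 85]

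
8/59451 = 8/59451 = 0.00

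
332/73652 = 83/18413 =0.00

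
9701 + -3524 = 6177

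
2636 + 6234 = 8870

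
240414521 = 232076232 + 8338289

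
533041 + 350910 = 883951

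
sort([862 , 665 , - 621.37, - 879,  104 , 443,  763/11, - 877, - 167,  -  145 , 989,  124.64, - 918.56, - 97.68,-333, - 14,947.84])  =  [ - 918.56, - 879, - 877,-621.37 , - 333, - 167, - 145  ,  -  97.68, - 14,763/11, 104, 124.64, 443,  665,862, 947.84, 989]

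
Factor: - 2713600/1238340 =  - 135680/61917= - 2^9*3^( - 1)*5^1*53^1*20639^(-1)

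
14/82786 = 7/41393  =  0.00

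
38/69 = 38/69 = 0.55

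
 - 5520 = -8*690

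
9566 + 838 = 10404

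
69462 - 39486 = 29976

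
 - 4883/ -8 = 610 + 3/8 = 610.38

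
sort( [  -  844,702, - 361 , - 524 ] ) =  [-844, - 524, - 361,702 ]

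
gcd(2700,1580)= 20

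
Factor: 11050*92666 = 2^2*5^2*7^1*13^1*17^1*6619^1=1023959300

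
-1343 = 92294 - 93637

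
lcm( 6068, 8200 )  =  303400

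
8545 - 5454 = 3091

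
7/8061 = 7/8061 = 0.00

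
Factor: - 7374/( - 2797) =2^1*3^1*1229^1*2797^( - 1)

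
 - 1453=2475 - 3928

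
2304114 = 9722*237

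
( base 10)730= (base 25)145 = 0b1011011010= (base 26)122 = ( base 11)604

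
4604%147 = 47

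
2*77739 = 155478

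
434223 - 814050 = - 379827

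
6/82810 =3/41405 = 0.00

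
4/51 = 4/51 =0.08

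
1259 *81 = 101979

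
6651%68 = 55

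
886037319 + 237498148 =1123535467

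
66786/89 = 66786/89 = 750.40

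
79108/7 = 79108/7= 11301.14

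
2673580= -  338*( - 7910 )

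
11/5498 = 11/5498 =0.00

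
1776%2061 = 1776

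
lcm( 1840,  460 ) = 1840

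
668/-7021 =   -  1 + 6353/7021 = -0.10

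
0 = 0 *74218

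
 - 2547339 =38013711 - 40561050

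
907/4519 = 907/4519 = 0.20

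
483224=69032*7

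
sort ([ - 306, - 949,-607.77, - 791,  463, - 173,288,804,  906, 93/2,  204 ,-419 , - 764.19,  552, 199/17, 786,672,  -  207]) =[ - 949, - 791, - 764.19, - 607.77, - 419, - 306, - 207,-173 , 199/17, 93/2,204, 288, 463,552,672,786 , 804,906]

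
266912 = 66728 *4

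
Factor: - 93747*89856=  -  2^8*3^4*13^1*31249^1 = - 8423730432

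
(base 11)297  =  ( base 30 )bi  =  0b101011100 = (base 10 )348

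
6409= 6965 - 556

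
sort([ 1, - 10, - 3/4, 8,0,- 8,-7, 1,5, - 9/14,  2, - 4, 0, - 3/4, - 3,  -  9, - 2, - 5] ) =[ - 10, - 9, - 8, - 7 , - 5, - 4, - 3, - 2,  -  3/4, - 3/4, - 9/14,0, 0, 1,1,2, 5,8]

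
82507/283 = 82507/283 = 291.54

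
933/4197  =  311/1399 = 0.22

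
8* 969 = 7752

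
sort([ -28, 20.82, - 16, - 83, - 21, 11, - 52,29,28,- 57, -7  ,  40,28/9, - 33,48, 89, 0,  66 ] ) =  [-83, - 57 , - 52 ,-33,-28,-21, - 16, - 7, 0,  28/9,11,20.82, 28 , 29 , 40, 48,66, 89]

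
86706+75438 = 162144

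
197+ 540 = 737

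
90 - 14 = 76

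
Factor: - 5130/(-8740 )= 27/46= 2^( - 1)*3^3*23^( - 1) 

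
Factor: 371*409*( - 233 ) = -7^1*53^1*233^1*409^1 = -  35355187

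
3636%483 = 255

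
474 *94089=44598186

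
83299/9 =9255 + 4/9= 9255.44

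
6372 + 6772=13144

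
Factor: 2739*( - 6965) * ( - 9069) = 3^2*5^1*7^1*11^1*83^1*199^1*3023^1   =  173010537315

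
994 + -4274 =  - 3280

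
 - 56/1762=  - 28/881 = - 0.03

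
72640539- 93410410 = -20769871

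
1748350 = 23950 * 73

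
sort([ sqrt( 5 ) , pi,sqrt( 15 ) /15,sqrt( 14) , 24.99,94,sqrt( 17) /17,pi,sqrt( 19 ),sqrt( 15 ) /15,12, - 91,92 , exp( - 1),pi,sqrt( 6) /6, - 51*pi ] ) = [ - 51*pi, - 91, sqrt( 17) /17  ,  sqrt( 15) /15, sqrt( 15 ) /15, exp( - 1),sqrt(6) /6  ,  sqrt(5), pi,pi,pi, sqrt (14 ), sqrt( 19),12 , 24.99  ,  92,94]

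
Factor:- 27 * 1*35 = -3^3*5^1*7^1 = - 945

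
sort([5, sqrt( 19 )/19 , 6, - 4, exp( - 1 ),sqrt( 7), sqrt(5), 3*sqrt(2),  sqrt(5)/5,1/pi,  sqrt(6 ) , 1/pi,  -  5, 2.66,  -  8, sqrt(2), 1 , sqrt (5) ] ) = [-8,-5, - 4,sqrt( 19)/19,1/pi, 1/pi,exp(-1 ),  sqrt( 5 )/5,1, sqrt(  2), sqrt( 5), sqrt(5),sqrt ( 6), sqrt(7), 2.66,  3*sqrt(2 ),5 , 6]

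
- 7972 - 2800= - 10772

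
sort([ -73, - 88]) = [  -  88, - 73]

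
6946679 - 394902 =6551777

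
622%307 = 8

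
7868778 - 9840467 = - 1971689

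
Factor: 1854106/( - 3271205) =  - 2^1*5^( - 1) * 7^(-1 )*433^1 * 2141^1*93463^( - 1 )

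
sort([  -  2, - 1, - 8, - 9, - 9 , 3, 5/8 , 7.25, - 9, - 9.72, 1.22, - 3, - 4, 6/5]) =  [ - 9.72 , - 9 , - 9, - 9 , - 8,-4, - 3, - 2, - 1, 5/8 , 6/5,  1.22,3, 7.25] 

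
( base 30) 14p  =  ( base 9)1381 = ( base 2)10000010101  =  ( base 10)1045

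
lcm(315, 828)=28980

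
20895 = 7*2985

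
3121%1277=567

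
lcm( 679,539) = 52283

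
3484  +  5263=8747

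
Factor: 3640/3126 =1820/1563 =2^2*3^( - 1 ) * 5^1*7^1*13^1*521^(-1 ) 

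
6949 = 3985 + 2964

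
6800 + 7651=14451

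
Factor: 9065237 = 31^1*292427^1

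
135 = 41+94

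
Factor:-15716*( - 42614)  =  669721624 = 2^3*11^1 *13^1*149^1*3929^1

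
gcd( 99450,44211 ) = 3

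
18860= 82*230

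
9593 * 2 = 19186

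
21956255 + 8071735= 30027990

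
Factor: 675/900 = 3/4 = 2^( - 2 )*3^1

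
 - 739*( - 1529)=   1129931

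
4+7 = 11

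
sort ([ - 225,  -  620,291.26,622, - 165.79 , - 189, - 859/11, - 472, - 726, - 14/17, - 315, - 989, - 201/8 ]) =[ - 989, - 726,-620, - 472,-315, - 225,-189 ,-165.79 ,-859/11, -201/8, - 14/17,  291.26,622]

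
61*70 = 4270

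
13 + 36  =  49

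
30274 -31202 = - 928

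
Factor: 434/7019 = 2^1*7^1*31^1*7019^( - 1)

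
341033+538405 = 879438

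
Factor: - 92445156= - 2^2*3^2* 29^1 * 73^1* 1213^1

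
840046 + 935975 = 1776021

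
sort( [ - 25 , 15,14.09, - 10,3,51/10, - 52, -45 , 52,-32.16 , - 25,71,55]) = [ - 52,  -  45,-32.16,  -  25 , - 25, - 10,3,51/10, 14.09,15,52,55, 71]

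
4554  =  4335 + 219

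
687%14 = 1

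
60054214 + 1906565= 61960779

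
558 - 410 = 148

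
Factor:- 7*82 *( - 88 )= 2^4*7^1 * 11^1*41^1= 50512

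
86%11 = 9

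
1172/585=2+2/585=2.00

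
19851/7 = 19851/7=2835.86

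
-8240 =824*( - 10)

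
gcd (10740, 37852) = 4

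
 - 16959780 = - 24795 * 684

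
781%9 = 7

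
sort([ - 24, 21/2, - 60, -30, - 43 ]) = [ - 60, - 43, - 30,-24,21/2]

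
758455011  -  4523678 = 753931333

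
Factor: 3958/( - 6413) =  -  2^1*11^( - 2)*53^( - 1)*1979^1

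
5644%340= 204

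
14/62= 7/31 = 0.23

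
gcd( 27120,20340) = 6780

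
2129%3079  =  2129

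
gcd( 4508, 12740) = 196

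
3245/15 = 216+1/3 = 216.33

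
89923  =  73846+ 16077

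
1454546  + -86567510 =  - 85112964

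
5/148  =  5/148= 0.03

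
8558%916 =314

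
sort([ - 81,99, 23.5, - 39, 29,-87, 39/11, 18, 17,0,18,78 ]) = [ - 87,-81, - 39, 0,39/11,17,18, 18,23.5 , 29, 78,99] 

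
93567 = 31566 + 62001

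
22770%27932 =22770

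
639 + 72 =711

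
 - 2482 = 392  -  2874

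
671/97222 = 671/97222= 0.01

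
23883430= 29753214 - 5869784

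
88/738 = 44/369 =0.12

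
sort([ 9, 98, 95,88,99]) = [9,88,95, 98,99]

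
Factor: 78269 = 23^1*41^1*83^1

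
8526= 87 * 98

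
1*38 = 38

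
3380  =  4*845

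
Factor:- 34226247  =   - 3^1*11^1*643^1*1613^1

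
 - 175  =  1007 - 1182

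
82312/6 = 13718+ 2/3 = 13718.67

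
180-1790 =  - 1610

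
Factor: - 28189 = -7^1*4027^1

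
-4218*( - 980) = 4133640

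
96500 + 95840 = 192340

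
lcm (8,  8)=8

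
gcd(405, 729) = 81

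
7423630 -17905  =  7405725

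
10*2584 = 25840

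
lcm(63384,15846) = 63384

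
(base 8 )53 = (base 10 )43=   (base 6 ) 111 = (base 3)1121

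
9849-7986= 1863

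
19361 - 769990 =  - 750629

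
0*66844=0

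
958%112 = 62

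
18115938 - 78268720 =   -  60152782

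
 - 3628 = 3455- 7083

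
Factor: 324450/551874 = 3^1*5^2*7^1*19^(-1 )*47^( -1) = 525/893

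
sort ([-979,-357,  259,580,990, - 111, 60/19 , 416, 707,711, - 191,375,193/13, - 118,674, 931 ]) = [ - 979, - 357, - 191, -118, - 111 , 60/19,193/13,  259 , 375 , 416,580,674,707,711,  931 , 990 ]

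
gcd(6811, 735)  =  49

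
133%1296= 133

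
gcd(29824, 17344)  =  64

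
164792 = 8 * 20599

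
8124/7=1160+4/7 = 1160.57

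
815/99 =815/99 = 8.23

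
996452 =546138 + 450314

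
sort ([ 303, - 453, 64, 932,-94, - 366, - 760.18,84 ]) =[ - 760.18, -453 ,-366, - 94, 64,84, 303,  932 ]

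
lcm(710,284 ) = 1420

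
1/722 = 1/722=0.00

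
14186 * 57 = 808602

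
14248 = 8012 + 6236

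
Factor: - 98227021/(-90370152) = 2^(- 3)*3^(- 2)*41^1 * 127^(-1) * 241^1*9883^( - 1) *9941^1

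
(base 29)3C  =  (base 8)143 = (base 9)120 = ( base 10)99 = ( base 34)2V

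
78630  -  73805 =4825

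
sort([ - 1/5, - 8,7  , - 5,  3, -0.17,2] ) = [ - 8, - 5, - 1/5, - 0.17,2,3,7 ]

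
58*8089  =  469162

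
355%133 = 89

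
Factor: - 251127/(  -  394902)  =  131/206  =  2^( - 1 ) * 103^( - 1)*131^1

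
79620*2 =159240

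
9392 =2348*4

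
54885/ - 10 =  - 10977/2 = - 5488.50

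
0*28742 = 0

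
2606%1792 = 814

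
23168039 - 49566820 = - 26398781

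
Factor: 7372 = 2^2*19^1*97^1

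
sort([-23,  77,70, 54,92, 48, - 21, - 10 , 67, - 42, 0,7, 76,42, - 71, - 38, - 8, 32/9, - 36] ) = [-71, - 42, - 38 , - 36, -23, - 21,  -  10, - 8,0, 32/9, 7,42, 48, 54, 67, 70,76,  77  ,  92 ]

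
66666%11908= 7126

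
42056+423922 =465978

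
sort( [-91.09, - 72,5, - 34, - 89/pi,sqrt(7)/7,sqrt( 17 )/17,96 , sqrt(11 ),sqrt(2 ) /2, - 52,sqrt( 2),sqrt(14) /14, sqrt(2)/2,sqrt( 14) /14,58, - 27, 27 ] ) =[ - 91.09, - 72, - 52, - 34, -89/pi, - 27, sqrt(17 )/17,sqrt( 14 ) /14,sqrt(14)/14,sqrt( 7)/7, sqrt( 2)/2, sqrt ( 2)/2,sqrt(2) , sqrt( 11),5,27,  58,96] 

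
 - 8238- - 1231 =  - 7007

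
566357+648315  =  1214672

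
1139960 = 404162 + 735798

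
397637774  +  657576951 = 1055214725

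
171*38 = 6498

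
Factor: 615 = 3^1 * 5^1*41^1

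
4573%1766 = 1041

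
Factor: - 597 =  - 3^1*199^1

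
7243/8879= 7243/8879 = 0.82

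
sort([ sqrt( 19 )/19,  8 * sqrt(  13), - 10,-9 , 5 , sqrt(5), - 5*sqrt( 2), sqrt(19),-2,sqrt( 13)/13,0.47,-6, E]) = [-10, - 9, - 5*sqrt (2), - 6, - 2 , sqrt(19)/19 , sqrt( 13 ) /13, 0.47, sqrt ( 5), E,sqrt (19),5,8*sqrt(13)] 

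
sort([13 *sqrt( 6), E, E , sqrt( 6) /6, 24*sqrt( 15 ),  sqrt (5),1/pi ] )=[1/pi , sqrt ( 6) /6, sqrt(5 ),  E , E , 13*sqrt( 6), 24*sqrt( 15) ] 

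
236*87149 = 20567164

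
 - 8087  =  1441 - 9528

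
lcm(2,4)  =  4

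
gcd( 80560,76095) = 95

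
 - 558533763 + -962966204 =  - 1521499967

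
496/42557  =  496/42557 =0.01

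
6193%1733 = 994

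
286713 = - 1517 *( - 189 ) 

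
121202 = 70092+51110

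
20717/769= 26 + 723/769  =  26.94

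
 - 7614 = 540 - 8154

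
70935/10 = 7093+1/2 = 7093.50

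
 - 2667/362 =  - 2667/362= -7.37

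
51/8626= 51/8626 = 0.01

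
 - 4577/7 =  - 654  +  1/7 =- 653.86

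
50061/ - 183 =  - 16687/61 = - 273.56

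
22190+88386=110576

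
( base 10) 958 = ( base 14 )4c6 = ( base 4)32332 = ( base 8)1676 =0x3BE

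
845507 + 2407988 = 3253495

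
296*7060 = 2089760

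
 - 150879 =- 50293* 3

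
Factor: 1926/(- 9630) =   -  1/5 = - 5^(- 1 )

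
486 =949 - 463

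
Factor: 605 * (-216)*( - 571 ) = 2^3 * 3^3*5^1*11^2 * 571^1 =74618280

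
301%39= 28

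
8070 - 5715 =2355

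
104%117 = 104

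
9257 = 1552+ 7705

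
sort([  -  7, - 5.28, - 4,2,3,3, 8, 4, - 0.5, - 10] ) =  [ - 10,  -  7, - 5.28,-4,-0.5 , 2,3, 3,4,  8]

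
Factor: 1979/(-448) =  - 2^( - 6 )*7^(-1)*1979^1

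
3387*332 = 1124484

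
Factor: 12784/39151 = 2^4 *7^(-2 )  =  16/49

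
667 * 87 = 58029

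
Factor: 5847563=1063^1 * 5501^1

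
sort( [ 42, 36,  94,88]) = [ 36  ,  42, 88,94]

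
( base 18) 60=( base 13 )84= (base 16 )6c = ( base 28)3o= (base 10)108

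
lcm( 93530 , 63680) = 2992960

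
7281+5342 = 12623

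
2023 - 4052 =-2029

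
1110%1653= 1110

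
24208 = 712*34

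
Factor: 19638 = 2^1*3^2*1091^1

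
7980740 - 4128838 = 3851902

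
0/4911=0 = 0.00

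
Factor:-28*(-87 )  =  2^2*3^1 * 7^1*29^1 = 2436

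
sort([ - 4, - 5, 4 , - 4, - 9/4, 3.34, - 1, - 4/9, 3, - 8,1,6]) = [ - 8, - 5, - 4,-4, - 9/4,-1, - 4/9, 1,3, 3.34,4,6]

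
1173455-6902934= -5729479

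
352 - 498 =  - 146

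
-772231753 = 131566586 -903798339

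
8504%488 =208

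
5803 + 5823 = 11626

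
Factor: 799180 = 2^2*5^1* 31^1*1289^1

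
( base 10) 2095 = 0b100000101111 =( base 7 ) 6052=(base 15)94A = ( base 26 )32f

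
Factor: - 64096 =-2^5*2003^1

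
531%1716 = 531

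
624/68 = 9  +  3/17= 9.18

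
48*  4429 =212592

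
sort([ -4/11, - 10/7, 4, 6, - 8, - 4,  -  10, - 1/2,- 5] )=[ - 10 , - 8,-5,-4, - 10/7, - 1/2, - 4/11,4, 6] 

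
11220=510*22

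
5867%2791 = 285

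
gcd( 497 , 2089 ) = 1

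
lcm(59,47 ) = 2773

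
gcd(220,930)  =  10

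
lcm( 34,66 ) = 1122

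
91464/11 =91464/11 = 8314.91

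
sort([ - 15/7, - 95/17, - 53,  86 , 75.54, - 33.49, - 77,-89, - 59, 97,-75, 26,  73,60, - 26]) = [- 89, - 77, - 75,  -  59, - 53, - 33.49, - 26  ,  -  95/17, - 15/7,26,60,73, 75.54 , 86,97]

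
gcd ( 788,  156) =4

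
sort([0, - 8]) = [ - 8 , 0 ] 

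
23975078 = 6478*3701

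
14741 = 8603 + 6138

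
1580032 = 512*3086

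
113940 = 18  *6330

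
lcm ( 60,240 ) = 240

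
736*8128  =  5982208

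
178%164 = 14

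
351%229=122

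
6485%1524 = 389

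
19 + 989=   1008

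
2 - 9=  - 7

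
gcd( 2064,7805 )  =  1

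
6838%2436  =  1966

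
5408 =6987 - 1579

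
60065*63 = 3784095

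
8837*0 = 0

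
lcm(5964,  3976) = 11928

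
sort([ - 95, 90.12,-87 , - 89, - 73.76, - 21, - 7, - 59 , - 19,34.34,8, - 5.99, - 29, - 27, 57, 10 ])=[ - 95,-89, - 87, - 73.76, - 59, - 29, - 27, - 21, - 19,- 7, - 5.99, 8, 10, 34.34, 57,90.12 ] 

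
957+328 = 1285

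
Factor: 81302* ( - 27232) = -2214016064 = -2^6*13^1*23^1*37^1  *53^1 * 59^1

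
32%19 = 13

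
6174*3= 18522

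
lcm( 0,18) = 0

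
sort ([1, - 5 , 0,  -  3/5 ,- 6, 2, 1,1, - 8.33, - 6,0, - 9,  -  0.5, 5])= [-9, - 8.33,- 6, - 6,  -  5, - 3/5 , -0.5, 0, 0 , 1,1, 1,2 , 5 ]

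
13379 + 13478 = 26857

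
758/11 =758/11  =  68.91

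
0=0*30554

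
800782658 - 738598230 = 62184428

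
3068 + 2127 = 5195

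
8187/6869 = 8187/6869 = 1.19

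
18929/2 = 18929/2=9464.50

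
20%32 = 20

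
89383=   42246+47137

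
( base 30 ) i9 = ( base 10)549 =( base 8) 1045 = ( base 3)202100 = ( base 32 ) H5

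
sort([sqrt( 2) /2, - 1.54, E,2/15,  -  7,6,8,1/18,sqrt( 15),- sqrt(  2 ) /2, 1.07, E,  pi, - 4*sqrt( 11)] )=[ -4 * sqrt(11 ) ,-7, - 1.54,-sqrt( 2)/2,  1/18,2/15,sqrt(2 ) /2,1.07, E , E,  pi, sqrt( 15), 6,8 ] 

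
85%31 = 23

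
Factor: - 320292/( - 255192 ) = 123/98 = 2^( - 1 )*3^1 * 7^(- 2)*41^1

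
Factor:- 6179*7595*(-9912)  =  465165253560 = 2^3 * 3^1*5^1 * 7^3*31^1 * 37^1 * 59^1*167^1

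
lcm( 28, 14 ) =28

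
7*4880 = 34160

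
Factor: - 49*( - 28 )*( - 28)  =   - 38416 =- 2^4*7^4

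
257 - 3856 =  - 3599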